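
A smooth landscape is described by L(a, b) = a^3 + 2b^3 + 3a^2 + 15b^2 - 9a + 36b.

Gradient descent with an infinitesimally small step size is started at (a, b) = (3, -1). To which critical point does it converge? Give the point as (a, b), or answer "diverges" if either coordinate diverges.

(1, -2)

L is separable, so gradient descent decouples: a follows -∂L/∂a, b follows -∂L/∂b.
∂L/∂a = 3(a - 1)(a + 3); at a=3 this is 36, so a decreases.
∂L/∂b = 6(b + 2)(b + 3); at b=-1 this is 12, so b decreases.
a converges to its nearest critical value 1 (a local min of the a-part); b converges to -2. The iterate converges to (1, -2).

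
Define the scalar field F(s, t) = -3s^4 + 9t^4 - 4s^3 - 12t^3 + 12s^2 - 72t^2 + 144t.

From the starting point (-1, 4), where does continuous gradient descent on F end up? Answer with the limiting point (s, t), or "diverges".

F is separable, so gradient descent decouples: s follows -∂F/∂s, t follows -∂F/∂t.
∂F/∂s = -12s(s - 1)(s + 2); at s=-1 this is -24, so s increases.
∂F/∂t = 36(t - 2)(t - 1)(t + 2); at t=4 this is 1296, so t decreases.
s converges to its nearest critical value 0 (a local min of the s-part); t converges to 2. The iterate converges to (0, 2).

(0, 2)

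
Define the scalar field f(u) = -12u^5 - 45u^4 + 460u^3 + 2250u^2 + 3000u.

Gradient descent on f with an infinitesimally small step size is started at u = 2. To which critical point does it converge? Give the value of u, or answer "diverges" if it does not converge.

f'(u) = -60(u - 5)(u + 1)(u + 2)(u + 5), so f'(2) = 15120.
Gradient descent moves in the -f' direction, i.e. u is decreasing.
The nearest critical point in that direction is u = -1, where f'' = 1440 > 0 (a local minimum). The iterate converges there.

-1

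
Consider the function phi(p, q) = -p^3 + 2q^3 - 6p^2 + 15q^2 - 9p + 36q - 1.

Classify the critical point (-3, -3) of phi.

saddle point

The mixed partial ∂²phi/∂p∂q is 0, so the Hessian at any point is diag(phi_pp, phi_qq) = diag(-6(p + 2), 6(2q + 5)).
At (-3, -3): H = diag(6, -6).
The eigenvalues have opposite signs, so H is indefinite: a saddle point.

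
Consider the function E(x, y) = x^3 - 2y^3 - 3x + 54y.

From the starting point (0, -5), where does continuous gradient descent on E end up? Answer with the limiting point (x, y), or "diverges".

(1, -3)

E is separable, so gradient descent decouples: x follows -∂E/∂x, y follows -∂E/∂y.
∂E/∂x = 3(x - 1)(x + 1); at x=0 this is -3, so x increases.
∂E/∂y = -6(y - 3)(y + 3); at y=-5 this is -96, so y increases.
x converges to its nearest critical value 1 (a local min of the x-part); y converges to -3. The iterate converges to (1, -3).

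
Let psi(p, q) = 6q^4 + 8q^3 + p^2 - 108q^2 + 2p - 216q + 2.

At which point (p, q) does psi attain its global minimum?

(-1, 3)

psi(p,q) separates as A(p) + B(q) + 2, so its minimum is min A + min B + 2.
A'(p) = 2p + 2 vanishes at p ∈ {-1}; B'(q) = 24(q - 3)(q + 1)(q + 3) vanishes at q ∈ {-3, -1, 3}.
Local minima of A (where A''>0): A(-1)=-1. Local minima of B: B(-3)=-54, B(3)=-918.
So the global minimum of psi is A(-1) + B(3) + 2 = -1 − 918 + 2 = -917, attained at (-1, 3).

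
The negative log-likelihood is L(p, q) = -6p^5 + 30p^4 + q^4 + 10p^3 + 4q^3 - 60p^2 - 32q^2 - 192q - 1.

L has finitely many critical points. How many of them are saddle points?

6

L separates as a function of p plus a function of q, so ∇L=0 decouples.
∂L/∂p = -30p(p - 4)(p - 1)(p + 1) = 0 at p ∈ {-1, 0, 1, 4}; ∂L/∂q = 4(q - 4)(q + 3)(q + 4) = 0 at q ∈ {-4, -3, 4}.
The Hessian is diagonal: diag(L_pp, L_qq). Second derivatives: L_pp(-1)=300, L_pp(0)=-120, L_pp(1)=180, L_pp(4)=-1800; L_qq(-4)=32, L_qq(-3)=-28, L_qq(4)=224.
Saddle points occur where the two diagonal entries have opposite signs: (-1, -3), (0, -4), (0, 4), (1, -3), (4, -4), (4, 4). Count: 6.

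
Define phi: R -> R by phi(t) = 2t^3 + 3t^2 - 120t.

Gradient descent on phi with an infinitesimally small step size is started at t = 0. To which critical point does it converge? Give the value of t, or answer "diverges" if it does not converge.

phi'(t) = 6(t - 4)(t + 5), so phi'(0) = -120.
Gradient descent moves in the -phi' direction, i.e. t is increasing.
The nearest critical point in that direction is t = 4, where phi'' = 54 > 0 (a local minimum). The iterate converges there.

4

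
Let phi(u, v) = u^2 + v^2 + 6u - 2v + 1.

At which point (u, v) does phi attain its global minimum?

(-3, 1)

phi(u,v) separates as P(u) + Q(v) + 1, so its minimum is min P + min Q + 1.
P'(u) = 2u + 6 vanishes at u ∈ {-3}; Q'(v) = 2v - 2 vanishes at v ∈ {1}.
Local minima of P (where P''>0): P(-3)=-9. Local minima of Q: Q(1)=-1.
So the global minimum of phi is P(-3) + Q(1) + 1 = -9 − 1 + 1 = -9, attained at (-3, 1).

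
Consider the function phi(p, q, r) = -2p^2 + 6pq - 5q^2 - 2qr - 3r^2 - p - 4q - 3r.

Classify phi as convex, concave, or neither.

phi is quadratic, so its Hessian is the constant matrix H = [[-4, 6, 0], [6, -10, -2], [0, -2, -6]].
Leading principal minors: -4, 4, -8.
Signs alternate −, +, − ⇒ H ≺ 0 ⇒ concave.

concave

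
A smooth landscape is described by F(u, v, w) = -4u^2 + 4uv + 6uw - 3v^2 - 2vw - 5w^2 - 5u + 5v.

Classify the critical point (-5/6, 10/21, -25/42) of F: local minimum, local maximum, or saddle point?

local maximum

The Hessian is constant: H = [[-8, 4, 6], [4, -6, -2], [6, -2, -10]].
Leading principal minors: Δ₁ = -8, Δ₂ = 32, Δ₃ = -168.
The minors alternate sign starting negative (−, +, −), so H is negative definite: a local maximum.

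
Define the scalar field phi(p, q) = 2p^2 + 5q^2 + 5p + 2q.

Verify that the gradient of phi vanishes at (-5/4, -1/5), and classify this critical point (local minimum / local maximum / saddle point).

local minimum

∇phi = (4p + 5, 10q + 2); substituting (-5/4, -1/5) gives ∇phi = (0, 0), so (-5/4, -1/5) is indeed a critical point.
The Hessian of phi is constant: H = [[4, 0], [0, 10]].
det(H) = 4·10 − 0² = 40.
det(H) > 0 and tr(H) = 14 > 0, so H is positive definite and the point is a local minimum.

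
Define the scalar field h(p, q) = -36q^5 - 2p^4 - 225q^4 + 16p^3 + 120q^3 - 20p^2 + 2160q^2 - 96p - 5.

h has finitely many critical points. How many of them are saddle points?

6

h separates as a function of p plus a function of q, so ∇h=0 decouples.
∂h/∂p = -8(p - 4)(p - 3)(p + 1) = 0 at p ∈ {-1, 3, 4}; ∂h/∂q = -180q(q - 2)(q + 3)(q + 4) = 0 at q ∈ {-4, -3, 0, 2}.
The Hessian is diagonal: diag(h_pp, h_qq). Second derivatives: h_pp(-1)=-160, h_pp(3)=32, h_pp(4)=-40; h_qq(-4)=4320, h_qq(-3)=-2700, h_qq(0)=4320, h_qq(2)=-10800.
Saddle points occur where the two diagonal entries have opposite signs: (-1, -4), (-1, 0), (3, -3), (3, 2), (4, -4), (4, 0). Count: 6.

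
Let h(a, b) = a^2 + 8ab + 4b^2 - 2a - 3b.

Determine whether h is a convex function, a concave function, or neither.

h is quadratic, so its Hessian is the constant matrix H = [[2, 8], [8, 8]].
det(H) = -48, tr(H) = 10.
det(H) < 0, so H is indefinite: neither convex nor concave.

neither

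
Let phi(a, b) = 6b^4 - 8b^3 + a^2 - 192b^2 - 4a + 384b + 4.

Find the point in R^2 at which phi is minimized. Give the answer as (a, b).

(2, -4)

phi(a,b) separates as P(a) + Q(b) + 4, so its minimum is min P + min Q + 4.
P'(a) = 2a - 4 vanishes at a ∈ {2}; Q'(b) = 24(b - 4)(b - 1)(b + 4) vanishes at b ∈ {-4, 1, 4}.
Local minima of P (where P''>0): P(2)=-4. Local minima of Q: Q(-4)=-2560, Q(4)=-512.
So the global minimum of phi is P(2) + Q(-4) + 4 = -4 − 2560 + 4 = -2560, attained at (2, -4).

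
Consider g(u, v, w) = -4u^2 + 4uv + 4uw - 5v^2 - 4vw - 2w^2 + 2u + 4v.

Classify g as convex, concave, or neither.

g is quadratic, so its Hessian is the constant matrix H = [[-8, 4, 4], [4, -10, -4], [4, -4, -4]].
Leading principal minors: -8, 64, -96.
Signs alternate −, +, − ⇒ H ≺ 0 ⇒ concave.

concave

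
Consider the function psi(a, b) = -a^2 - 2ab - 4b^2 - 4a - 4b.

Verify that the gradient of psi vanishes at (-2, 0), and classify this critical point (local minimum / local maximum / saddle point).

∇psi = (-2a - 2b - 4, -2a - 8b - 4); substituting (-2, 0) gives ∇psi = (0, 0), so (-2, 0) is indeed a critical point.
The Hessian of psi is constant: H = [[-2, -2], [-2, -8]].
det(H) = (-2)·(-8) − (-2)² = 12.
det(H) > 0 and tr(H) = -10 < 0, so H is negative definite and the point is a local maximum.

local maximum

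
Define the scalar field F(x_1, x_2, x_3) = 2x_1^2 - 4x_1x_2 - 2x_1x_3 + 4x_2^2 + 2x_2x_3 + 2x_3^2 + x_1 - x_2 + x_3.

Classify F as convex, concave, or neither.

convex

F is quadratic, so its Hessian is the constant matrix H = [[4, -4, -2], [-4, 8, 2], [-2, 2, 4]].
Leading principal minors: 4, 16, 48.
All positive ⇒ H ≻ 0 ⇒ convex.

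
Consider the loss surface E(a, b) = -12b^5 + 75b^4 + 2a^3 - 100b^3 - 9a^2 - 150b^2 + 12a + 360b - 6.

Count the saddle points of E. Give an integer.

4

E separates as a function of a plus a function of b, so ∇E=0 decouples.
∂E/∂a = 6(a - 2)(a - 1) = 0 at a ∈ {1, 2}; ∂E/∂b = -60(b - 3)(b - 2)(b - 1)(b + 1) = 0 at b ∈ {-1, 1, 2, 3}.
The Hessian is diagonal: diag(E_aa, E_bb). Second derivatives: E_aa(1)=-6, E_aa(2)=6; E_bb(-1)=1440, E_bb(1)=-240, E_bb(2)=180, E_bb(3)=-480.
Saddle points occur where the two diagonal entries have opposite signs: (1, -1), (1, 2), (2, 1), (2, 3). Count: 4.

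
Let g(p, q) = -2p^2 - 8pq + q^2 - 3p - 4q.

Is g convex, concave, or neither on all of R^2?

neither

g is quadratic, so its Hessian is the constant matrix H = [[-4, -8], [-8, 2]].
det(H) = -72, tr(H) = -2.
det(H) < 0, so H is indefinite: neither convex nor concave.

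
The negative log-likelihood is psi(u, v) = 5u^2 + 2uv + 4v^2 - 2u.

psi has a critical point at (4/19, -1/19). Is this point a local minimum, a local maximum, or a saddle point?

local minimum

The Hessian of psi is constant: H = [[10, 2], [2, 8]].
det(H) = 10·8 − 2² = 76.
det(H) > 0 and tr(H) = 18 > 0, so H is positive definite and the point is a local minimum.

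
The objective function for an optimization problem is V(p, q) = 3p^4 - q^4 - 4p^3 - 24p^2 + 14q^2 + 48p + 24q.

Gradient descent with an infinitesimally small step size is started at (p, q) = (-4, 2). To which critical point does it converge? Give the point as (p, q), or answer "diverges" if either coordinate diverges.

(-2, -1)

V is separable, so gradient descent decouples: p follows -∂V/∂p, q follows -∂V/∂q.
∂V/∂p = 12(p - 2)(p - 1)(p + 2); at p=-4 this is -720, so p increases.
∂V/∂q = -4(q - 3)(q + 1)(q + 2); at q=2 this is 48, so q decreases.
p converges to its nearest critical value -2 (a local min of the p-part); q converges to -1. The iterate converges to (-2, -1).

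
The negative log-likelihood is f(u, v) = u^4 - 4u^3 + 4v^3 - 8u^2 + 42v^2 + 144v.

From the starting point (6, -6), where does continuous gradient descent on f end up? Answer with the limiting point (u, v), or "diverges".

diverges

f is separable, so gradient descent decouples: u follows -∂f/∂u, v follows -∂f/∂v.
∂f/∂u = 4u(u - 4)(u + 1); at u=6 this is 336, so u decreases.
∂f/∂v = 12(v + 3)(v + 4); at v=-6 this is 72, so v decreases.
The v-coordinate has no critical point in that direction and runs off to infinity.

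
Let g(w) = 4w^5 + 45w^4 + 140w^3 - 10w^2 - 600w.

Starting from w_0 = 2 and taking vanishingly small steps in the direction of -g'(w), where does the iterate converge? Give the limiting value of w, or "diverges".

g'(w) = 20(w - 1)(w + 2)(w + 3)(w + 5), so g'(2) = 2800.
Gradient descent moves in the -g' direction, i.e. w is decreasing.
The nearest critical point in that direction is w = 1, where g'' = 1440 > 0 (a local minimum). The iterate converges there.

1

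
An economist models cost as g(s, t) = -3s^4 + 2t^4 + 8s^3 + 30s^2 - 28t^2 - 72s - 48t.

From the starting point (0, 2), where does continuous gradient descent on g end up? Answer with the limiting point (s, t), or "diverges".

(1, 3)

g is separable, so gradient descent decouples: s follows -∂g/∂s, t follows -∂g/∂t.
∂g/∂s = -12(s - 3)(s - 1)(s + 2); at s=0 this is -72, so s increases.
∂g/∂t = 8(t - 3)(t + 1)(t + 2); at t=2 this is -96, so t increases.
s converges to its nearest critical value 1 (a local min of the s-part); t converges to 3. The iterate converges to (1, 3).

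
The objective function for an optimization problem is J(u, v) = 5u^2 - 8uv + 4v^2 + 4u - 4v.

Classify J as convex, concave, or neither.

convex

J is quadratic, so its Hessian is the constant matrix H = [[10, -8], [-8, 8]].
det(H) = 16, tr(H) = 18.
det(H) > 0 and tr(H) > 0, so H is positive definite everywhere: convex.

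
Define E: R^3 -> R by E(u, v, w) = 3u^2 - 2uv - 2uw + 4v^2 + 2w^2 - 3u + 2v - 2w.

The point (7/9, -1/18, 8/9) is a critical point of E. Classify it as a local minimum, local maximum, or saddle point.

The Hessian is constant: H = [[6, -2, -2], [-2, 8, 0], [-2, 0, 4]].
Leading principal minors: Δ₁ = 6, Δ₂ = 44, Δ₃ = 144.
All leading minors are positive, so H is positive definite: a local minimum.

local minimum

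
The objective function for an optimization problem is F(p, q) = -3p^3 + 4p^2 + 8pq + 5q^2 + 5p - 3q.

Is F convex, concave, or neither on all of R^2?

neither

The term -3p^3 is cubic, so the Hessian is not constant.
∂²F/∂p² = -18p + 8, which takes both signs as p varies (negative for sufficiently large p). A diagonal entry of the Hessian changing sign means the Hessian is neither positive- nor negative-semidefinite on all of R^2.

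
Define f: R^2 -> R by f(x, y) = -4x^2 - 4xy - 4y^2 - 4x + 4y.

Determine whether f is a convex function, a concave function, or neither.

concave

f is quadratic, so its Hessian is the constant matrix H = [[-8, -4], [-4, -8]].
det(H) = 48, tr(H) = -16.
det(H) > 0 and tr(H) < 0, so H is negative definite everywhere: concave.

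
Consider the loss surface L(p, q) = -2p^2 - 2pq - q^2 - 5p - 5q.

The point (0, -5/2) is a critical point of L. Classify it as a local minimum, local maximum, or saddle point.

local maximum

The Hessian of L is constant: H = [[-4, -2], [-2, -2]].
det(H) = (-4)·(-2) − (-2)² = 4.
det(H) > 0 and tr(H) = -6 < 0, so H is negative definite and the point is a local maximum.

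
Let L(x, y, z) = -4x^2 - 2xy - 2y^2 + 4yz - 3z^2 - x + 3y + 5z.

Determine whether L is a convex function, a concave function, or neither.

concave

L is quadratic, so its Hessian is the constant matrix H = [[-8, -2, 0], [-2, -4, 4], [0, 4, -6]].
Leading principal minors: -8, 28, -40.
Signs alternate −, +, − ⇒ H ≺ 0 ⇒ concave.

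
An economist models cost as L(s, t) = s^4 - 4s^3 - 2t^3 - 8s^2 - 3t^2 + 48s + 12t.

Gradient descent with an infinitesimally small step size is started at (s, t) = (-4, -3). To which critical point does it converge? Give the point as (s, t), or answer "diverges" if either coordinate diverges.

L is separable, so gradient descent decouples: s follows -∂L/∂s, t follows -∂L/∂t.
∂L/∂s = 4(s - 3)(s - 2)(s + 2); at s=-4 this is -336, so s increases.
∂L/∂t = -6(t - 1)(t + 2); at t=-3 this is -24, so t increases.
s converges to its nearest critical value -2 (a local min of the s-part); t converges to -2. The iterate converges to (-2, -2).

(-2, -2)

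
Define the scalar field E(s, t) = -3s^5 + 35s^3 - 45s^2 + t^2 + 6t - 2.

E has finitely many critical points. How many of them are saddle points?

2

E separates as a function of s plus a function of t, so ∇E=0 decouples.
∂E/∂s = -15s(s - 2)(s - 1)(s + 3) = 0 at s ∈ {-3, 0, 1, 2}; ∂E/∂t = 2(t + 3) = 0 at t ∈ {-3}.
The Hessian is diagonal: diag(E_ss, E_tt). Second derivatives: E_ss(-3)=900, E_ss(0)=-90, E_ss(1)=60, E_ss(2)=-150; E_tt(-3)=2.
Saddle points occur where the two diagonal entries have opposite signs: (0, -3), (2, -3). Count: 2.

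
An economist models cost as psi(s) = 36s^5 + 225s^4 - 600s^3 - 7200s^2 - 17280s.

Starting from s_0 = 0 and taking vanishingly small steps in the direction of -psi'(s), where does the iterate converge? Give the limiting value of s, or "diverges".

4

psi'(s) = 180(s - 4)(s + 2)(s + 3)(s + 4), so psi'(0) = -17280.
Gradient descent moves in the -psi' direction, i.e. s is increasing.
The nearest critical point in that direction is s = 4, where psi'' = 60480 > 0 (a local minimum). The iterate converges there.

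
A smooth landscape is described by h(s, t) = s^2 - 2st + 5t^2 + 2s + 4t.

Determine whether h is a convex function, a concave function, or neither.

h is quadratic, so its Hessian is the constant matrix H = [[2, -2], [-2, 10]].
det(H) = 16, tr(H) = 12.
det(H) > 0 and tr(H) > 0, so H is positive definite everywhere: convex.

convex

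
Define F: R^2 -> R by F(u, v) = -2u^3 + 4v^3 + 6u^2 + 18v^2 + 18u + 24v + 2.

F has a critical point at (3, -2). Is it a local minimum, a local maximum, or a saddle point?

The mixed partial ∂²F/∂u∂v is 0, so the Hessian at any point is diag(F_uu, F_vv) = diag(12(-u + 1), 12(2v + 3)).
At (3, -2): H = diag(-24, -12).
Both eigenvalues are negative, so H is negative definite: a local maximum.

local maximum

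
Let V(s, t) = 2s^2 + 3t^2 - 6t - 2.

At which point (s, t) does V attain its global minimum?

(0, 1)

V(s,t) separates as P(s) + Q(t) − 2, so its minimum is min P + min Q − 2.
P'(s) = 4s vanishes at s ∈ {0}; Q'(t) = 6(t - 1) vanishes at t ∈ {1}.
Local minima of P (where P''>0): P(0)=0. Local minima of Q: Q(1)=-3.
So the global minimum of V is P(0) + Q(1) − 2 = 0 − 3 − 2 = -5, attained at (0, 1).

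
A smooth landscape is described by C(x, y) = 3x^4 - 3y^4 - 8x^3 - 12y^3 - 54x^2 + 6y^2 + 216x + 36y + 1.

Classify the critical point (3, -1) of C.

The mixed partial ∂²C/∂x∂y is 0, so the Hessian at any point is diag(C_xx, C_yy) = diag(12(3x^2 - 4x - 9), 12(-3y^2 - 6y + 1)).
At (3, -1): H = diag(72, 48).
Both eigenvalues are positive, so H is positive definite: a local minimum.

local minimum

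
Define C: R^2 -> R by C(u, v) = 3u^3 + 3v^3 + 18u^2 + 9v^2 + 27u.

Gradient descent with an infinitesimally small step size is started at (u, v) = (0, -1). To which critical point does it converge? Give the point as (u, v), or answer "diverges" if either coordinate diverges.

(-1, 0)

C is separable, so gradient descent decouples: u follows -∂C/∂u, v follows -∂C/∂v.
∂C/∂u = 9(u + 1)(u + 3); at u=0 this is 27, so u decreases.
∂C/∂v = 9v(v + 2); at v=-1 this is -9, so v increases.
u converges to its nearest critical value -1 (a local min of the u-part); v converges to 0. The iterate converges to (-1, 0).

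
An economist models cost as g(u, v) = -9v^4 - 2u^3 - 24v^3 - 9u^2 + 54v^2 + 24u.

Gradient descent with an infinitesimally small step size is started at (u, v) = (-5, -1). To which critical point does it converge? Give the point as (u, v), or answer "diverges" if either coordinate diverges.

(-4, 0)

g is separable, so gradient descent decouples: u follows -∂g/∂u, v follows -∂g/∂v.
∂g/∂u = -6(u - 1)(u + 4); at u=-5 this is -36, so u increases.
∂g/∂v = -36v(v - 1)(v + 3); at v=-1 this is -144, so v increases.
u converges to its nearest critical value -4 (a local min of the u-part); v converges to 0. The iterate converges to (-4, 0).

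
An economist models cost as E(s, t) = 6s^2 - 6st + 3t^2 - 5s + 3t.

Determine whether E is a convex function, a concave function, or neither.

convex

E is quadratic, so its Hessian is the constant matrix H = [[12, -6], [-6, 6]].
det(H) = 36, tr(H) = 18.
det(H) > 0 and tr(H) > 0, so H is positive definite everywhere: convex.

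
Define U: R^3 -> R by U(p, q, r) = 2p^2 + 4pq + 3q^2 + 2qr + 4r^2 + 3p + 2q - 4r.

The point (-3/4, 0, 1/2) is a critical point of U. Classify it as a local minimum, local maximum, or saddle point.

The Hessian is constant: H = [[4, 4, 0], [4, 6, 2], [0, 2, 8]].
Leading principal minors: Δ₁ = 4, Δ₂ = 8, Δ₃ = 48.
All leading minors are positive, so H is positive definite: a local minimum.

local minimum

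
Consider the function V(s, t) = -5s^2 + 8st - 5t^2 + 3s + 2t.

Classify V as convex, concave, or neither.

V is quadratic, so its Hessian is the constant matrix H = [[-10, 8], [8, -10]].
det(H) = 36, tr(H) = -20.
det(H) > 0 and tr(H) < 0, so H is negative definite everywhere: concave.

concave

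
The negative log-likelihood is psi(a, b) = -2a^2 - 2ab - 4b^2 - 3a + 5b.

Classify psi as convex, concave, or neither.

psi is quadratic, so its Hessian is the constant matrix H = [[-4, -2], [-2, -8]].
det(H) = 28, tr(H) = -12.
det(H) > 0 and tr(H) < 0, so H is negative definite everywhere: concave.

concave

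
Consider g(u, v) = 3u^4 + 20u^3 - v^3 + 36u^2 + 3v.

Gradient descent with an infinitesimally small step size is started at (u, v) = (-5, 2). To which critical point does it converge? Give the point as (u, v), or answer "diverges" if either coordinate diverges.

g is separable, so gradient descent decouples: u follows -∂g/∂u, v follows -∂g/∂v.
∂g/∂u = 12u(u + 2)(u + 3); at u=-5 this is -360, so u increases.
∂g/∂v = -3(v - 1)(v + 1); at v=2 this is -9, so v increases.
The v-coordinate has no critical point in that direction and runs off to infinity.

diverges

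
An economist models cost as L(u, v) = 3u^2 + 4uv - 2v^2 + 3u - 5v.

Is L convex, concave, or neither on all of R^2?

L is quadratic, so its Hessian is the constant matrix H = [[6, 4], [4, -4]].
det(H) = -40, tr(H) = 2.
det(H) < 0, so H is indefinite: neither convex nor concave.

neither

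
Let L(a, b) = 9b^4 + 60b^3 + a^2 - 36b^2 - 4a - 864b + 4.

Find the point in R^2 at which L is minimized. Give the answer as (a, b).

L(a,b) separates as P(a) + Q(b) + 4, so its minimum is min P + min Q + 4.
P'(a) = 2a - 4 vanishes at a ∈ {2}; Q'(b) = 36(b - 2)(b + 3)(b + 4) vanishes at b ∈ {-4, -3, 2}.
Local minima of P (where P''>0): P(2)=-4. Local minima of Q: Q(-4)=1344, Q(2)=-1248.
So the global minimum of L is P(2) + Q(2) + 4 = -4 − 1248 + 4 = -1248, attained at (2, 2).

(2, 2)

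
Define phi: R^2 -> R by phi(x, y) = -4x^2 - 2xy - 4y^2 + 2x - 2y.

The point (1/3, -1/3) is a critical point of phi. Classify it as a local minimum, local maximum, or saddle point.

The Hessian of phi is constant: H = [[-8, -2], [-2, -8]].
det(H) = (-8)·(-8) − (-2)² = 60.
det(H) > 0 and tr(H) = -16 < 0, so H is negative definite and the point is a local maximum.

local maximum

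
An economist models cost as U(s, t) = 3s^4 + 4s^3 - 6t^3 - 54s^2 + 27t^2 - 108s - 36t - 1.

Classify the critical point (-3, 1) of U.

The mixed partial ∂²U/∂s∂t is 0, so the Hessian at any point is diag(U_ss, U_tt) = diag(12(3s^2 + 2s - 9), 18(-2t + 3)).
At (-3, 1): H = diag(144, 18).
Both eigenvalues are positive, so H is positive definite: a local minimum.

local minimum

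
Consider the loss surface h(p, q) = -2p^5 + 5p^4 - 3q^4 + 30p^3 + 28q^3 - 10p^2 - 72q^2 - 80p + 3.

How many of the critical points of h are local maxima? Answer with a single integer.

4

h separates as a function of p plus a function of q, so ∇h=0 decouples.
∂h/∂p = -10(p - 4)(p - 1)(p + 1)(p + 2) = 0 at p ∈ {-2, -1, 1, 4}; ∂h/∂q = -12q(q - 4)(q - 3) = 0 at q ∈ {0, 3, 4}.
The Hessian is diagonal: diag(h_pp, h_qq). Second derivatives: h_pp(-2)=180, h_pp(-1)=-100, h_pp(1)=180, h_pp(4)=-900; h_qq(0)=-144, h_qq(3)=36, h_qq(4)=-48.
Local maxima occur where both diagonal entries negative: (-1, 0), (-1, 4), (4, 0), (4, 4). Count: 4.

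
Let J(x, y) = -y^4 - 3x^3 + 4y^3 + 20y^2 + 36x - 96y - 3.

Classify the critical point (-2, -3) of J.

The mixed partial ∂²J/∂x∂y is 0, so the Hessian at any point is diag(J_xx, J_yy) = diag(-18x, 4(-3y^2 + 6y + 10)).
At (-2, -3): H = diag(36, -140).
The eigenvalues have opposite signs, so H is indefinite: a saddle point.

saddle point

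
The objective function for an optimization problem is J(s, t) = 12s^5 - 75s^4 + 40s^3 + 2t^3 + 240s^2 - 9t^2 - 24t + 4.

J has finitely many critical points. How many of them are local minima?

J separates as a function of s plus a function of t, so ∇J=0 decouples.
∂J/∂s = 60s(s - 4)(s - 2)(s + 1) = 0 at s ∈ {-1, 0, 2, 4}; ∂J/∂t = 6(t - 4)(t + 1) = 0 at t ∈ {-1, 4}.
The Hessian is diagonal: diag(J_ss, J_tt). Second derivatives: J_ss(-1)=-900, J_ss(0)=480, J_ss(2)=-720, J_ss(4)=2400; J_tt(-1)=-30, J_tt(4)=30.
Local minima occur where both diagonal entries positive: (0, 4), (4, 4). Count: 2.

2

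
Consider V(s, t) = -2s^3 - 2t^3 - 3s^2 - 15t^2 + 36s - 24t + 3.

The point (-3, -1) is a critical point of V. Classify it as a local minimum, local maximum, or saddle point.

saddle point

The mixed partial ∂²V/∂s∂t is 0, so the Hessian at any point is diag(V_ss, V_tt) = diag(-6(2s + 1), -6(2t + 5)).
At (-3, -1): H = diag(30, -18).
The eigenvalues have opposite signs, so H is indefinite: a saddle point.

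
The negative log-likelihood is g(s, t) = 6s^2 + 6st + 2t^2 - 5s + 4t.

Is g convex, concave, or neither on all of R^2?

convex

g is quadratic, so its Hessian is the constant matrix H = [[12, 6], [6, 4]].
det(H) = 12, tr(H) = 16.
det(H) > 0 and tr(H) > 0, so H is positive definite everywhere: convex.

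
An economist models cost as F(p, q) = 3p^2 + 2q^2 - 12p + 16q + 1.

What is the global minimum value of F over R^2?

-43

F(p,q) separates as A(p) + B(q) + 1, so its minimum is min A + min B + 1.
A'(p) = 6p - 12 vanishes at p ∈ {2}; B'(q) = 4q + 16 vanishes at q ∈ {-4}.
Local minima of A (where A''>0): A(2)=-12. Local minima of B: B(-4)=-32.
So the global minimum of F is A(2) + B(-4) + 1 = -12 − 32 + 1 = -43, attained at (2, -4).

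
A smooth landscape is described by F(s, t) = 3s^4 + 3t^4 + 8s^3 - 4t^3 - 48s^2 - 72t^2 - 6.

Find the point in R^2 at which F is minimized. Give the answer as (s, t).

(-4, 4)

F(s,t) separates as P(s) + Q(t) − 6, so its minimum is min P + min Q − 6.
P'(s) = 12s(s - 2)(s + 4) vanishes at s ∈ {-4, 0, 2}; Q'(t) = 12t(t - 4)(t + 3) vanishes at t ∈ {-3, 0, 4}.
Local minima of P (where P''>0): P(-4)=-512, P(2)=-80. Local minima of Q: Q(-3)=-297, Q(4)=-640.
So the global minimum of F is P(-4) + Q(4) − 6 = -512 − 640 − 6 = -1158, attained at (-4, 4).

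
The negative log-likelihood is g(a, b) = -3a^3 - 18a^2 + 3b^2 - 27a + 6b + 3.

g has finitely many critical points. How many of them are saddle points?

1

g separates as a function of a plus a function of b, so ∇g=0 decouples.
∂g/∂a = -9(a + 1)(a + 3) = 0 at a ∈ {-3, -1}; ∂g/∂b = 6(b + 1) = 0 at b ∈ {-1}.
The Hessian is diagonal: diag(g_aa, g_bb). Second derivatives: g_aa(-3)=18, g_aa(-1)=-18; g_bb(-1)=6.
Saddle points occur where the two diagonal entries have opposite signs: (-1, -1). Count: 1.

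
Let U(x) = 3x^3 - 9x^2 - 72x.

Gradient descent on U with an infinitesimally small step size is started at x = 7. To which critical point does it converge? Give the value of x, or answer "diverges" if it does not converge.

4

U'(x) = 9(x - 4)(x + 2), so U'(7) = 243.
Gradient descent moves in the -U' direction, i.e. x is decreasing.
The nearest critical point in that direction is x = 4, where U'' = 54 > 0 (a local minimum). The iterate converges there.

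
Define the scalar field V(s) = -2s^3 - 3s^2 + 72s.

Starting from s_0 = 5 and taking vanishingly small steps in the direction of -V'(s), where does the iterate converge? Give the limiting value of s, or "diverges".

diverges

V'(s) = -6(s - 3)(s + 4), so V'(5) = -108.
Gradient descent moves in the -V' direction, i.e. s is increasing.
There is no critical point above s=5, and V' keeps the same sign, so the iterate runs off to +∞.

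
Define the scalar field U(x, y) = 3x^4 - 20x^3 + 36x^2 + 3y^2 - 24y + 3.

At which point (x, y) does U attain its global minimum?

(0, 4)

U(x,y) separates as P(x) + Q(y) + 3, so its minimum is min P + min Q + 3.
P'(x) = 12x(x - 3)(x - 2) vanishes at x ∈ {0, 2, 3}; Q'(y) = 6y - 24 vanishes at y ∈ {4}.
Local minima of P (where P''>0): P(0)=0, P(3)=27. Local minima of Q: Q(4)=-48.
So the global minimum of U is P(0) + Q(4) + 3 = 0 − 48 + 3 = -45, attained at (0, 4).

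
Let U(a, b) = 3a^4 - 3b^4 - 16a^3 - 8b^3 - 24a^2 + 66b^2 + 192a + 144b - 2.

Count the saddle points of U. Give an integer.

U separates as a function of a plus a function of b, so ∇U=0 decouples.
∂U/∂a = 12(a - 4)(a - 2)(a + 2) = 0 at a ∈ {-2, 2, 4}; ∂U/∂b = -12(b - 3)(b + 1)(b + 4) = 0 at b ∈ {-4, -1, 3}.
The Hessian is diagonal: diag(U_aa, U_bb). Second derivatives: U_aa(-2)=288, U_aa(2)=-96, U_aa(4)=144; U_bb(-4)=-252, U_bb(-1)=144, U_bb(3)=-336.
Saddle points occur where the two diagonal entries have opposite signs: (-2, -4), (-2, 3), (2, -1), (4, -4), (4, 3). Count: 5.

5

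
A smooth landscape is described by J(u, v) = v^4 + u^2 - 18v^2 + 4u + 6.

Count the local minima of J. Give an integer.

2

J separates as a function of u plus a function of v, so ∇J=0 decouples.
∂J/∂u = 2(u + 2) = 0 at u ∈ {-2}; ∂J/∂v = 4v(v - 3)(v + 3) = 0 at v ∈ {-3, 0, 3}.
The Hessian is diagonal: diag(J_uu, J_vv). Second derivatives: J_uu(-2)=2; J_vv(-3)=72, J_vv(0)=-36, J_vv(3)=72.
Local minima occur where both diagonal entries positive: (-2, -3), (-2, 3). Count: 2.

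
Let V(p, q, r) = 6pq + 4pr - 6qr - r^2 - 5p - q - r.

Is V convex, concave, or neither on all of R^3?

neither

V is quadratic, so its Hessian is the constant matrix H = [[0, 6, 4], [6, 0, -6], [4, -6, -2]].
Leading principal minors: 0, -36, -216.
Neither pattern holds ⇒ H is indefinite ⇒ neither convex nor concave.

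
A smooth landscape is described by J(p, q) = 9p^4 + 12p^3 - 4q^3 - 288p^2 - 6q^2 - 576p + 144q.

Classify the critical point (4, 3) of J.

saddle point

The mixed partial ∂²J/∂p∂q is 0, so the Hessian at any point is diag(J_pp, J_qq) = diag(36(3p^2 + 2p - 16), -12(2q + 1)).
At (4, 3): H = diag(1440, -84).
The eigenvalues have opposite signs, so H is indefinite: a saddle point.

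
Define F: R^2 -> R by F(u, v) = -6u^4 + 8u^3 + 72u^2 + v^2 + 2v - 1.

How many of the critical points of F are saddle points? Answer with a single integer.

F separates as a function of u plus a function of v, so ∇F=0 decouples.
∂F/∂u = -24u(u - 3)(u + 2) = 0 at u ∈ {-2, 0, 3}; ∂F/∂v = 2(v + 1) = 0 at v ∈ {-1}.
The Hessian is diagonal: diag(F_uu, F_vv). Second derivatives: F_uu(-2)=-240, F_uu(0)=144, F_uu(3)=-360; F_vv(-1)=2.
Saddle points occur where the two diagonal entries have opposite signs: (-2, -1), (3, -1). Count: 2.

2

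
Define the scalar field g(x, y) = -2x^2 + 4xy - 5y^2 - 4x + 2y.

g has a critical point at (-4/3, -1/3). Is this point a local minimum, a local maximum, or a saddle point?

local maximum

The Hessian of g is constant: H = [[-4, 4], [4, -10]].
det(H) = (-4)·(-10) − 4² = 24.
det(H) > 0 and tr(H) = -14 < 0, so H is negative definite and the point is a local maximum.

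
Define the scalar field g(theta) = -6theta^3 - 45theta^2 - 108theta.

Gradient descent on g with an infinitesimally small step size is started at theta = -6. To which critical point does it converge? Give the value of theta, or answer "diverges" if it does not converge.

-3

g'(theta) = -18(theta + 2)(theta + 3), so g'(-6) = -216.
Gradient descent moves in the -g' direction, i.e. theta is increasing.
The nearest critical point in that direction is theta = -3, where g'' = 18 > 0 (a local minimum). The iterate converges there.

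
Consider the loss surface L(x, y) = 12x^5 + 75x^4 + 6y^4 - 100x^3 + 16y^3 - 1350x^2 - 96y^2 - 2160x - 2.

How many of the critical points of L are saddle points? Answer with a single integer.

6

L separates as a function of x plus a function of y, so ∇L=0 decouples.
∂L/∂x = 60(x - 3)(x + 1)(x + 3)(x + 4) = 0 at x ∈ {-4, -3, -1, 3}; ∂L/∂y = 24y(y - 2)(y + 4) = 0 at y ∈ {-4, 0, 2}.
The Hessian is diagonal: diag(L_xx, L_yy). Second derivatives: L_xx(-4)=-1260, L_xx(-3)=720, L_xx(-1)=-1440, L_xx(3)=10080; L_yy(-4)=576, L_yy(0)=-192, L_yy(2)=288.
Saddle points occur where the two diagonal entries have opposite signs: (-4, -4), (-4, 2), (-3, 0), (-1, -4), (-1, 2), (3, 0). Count: 6.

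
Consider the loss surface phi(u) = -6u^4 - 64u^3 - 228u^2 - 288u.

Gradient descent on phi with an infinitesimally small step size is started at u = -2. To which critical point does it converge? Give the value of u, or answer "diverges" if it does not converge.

phi'(u) = -24(u + 1)(u + 3)(u + 4), so phi'(-2) = 48.
Gradient descent moves in the -phi' direction, i.e. u is decreasing.
The nearest critical point in that direction is u = -3, where phi'' = 48 > 0 (a local minimum). The iterate converges there.

-3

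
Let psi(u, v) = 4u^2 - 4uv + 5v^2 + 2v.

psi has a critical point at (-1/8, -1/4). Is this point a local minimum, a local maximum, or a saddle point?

local minimum

The Hessian of psi is constant: H = [[8, -4], [-4, 10]].
det(H) = 8·10 − (-4)² = 64.
det(H) > 0 and tr(H) = 18 > 0, so H is positive definite and the point is a local minimum.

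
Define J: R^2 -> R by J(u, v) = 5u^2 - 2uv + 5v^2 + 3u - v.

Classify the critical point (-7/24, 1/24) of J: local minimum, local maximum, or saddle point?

The Hessian of J is constant: H = [[10, -2], [-2, 10]].
det(H) = 10·10 − (-2)² = 96.
det(H) > 0 and tr(H) = 20 > 0, so H is positive definite and the point is a local minimum.

local minimum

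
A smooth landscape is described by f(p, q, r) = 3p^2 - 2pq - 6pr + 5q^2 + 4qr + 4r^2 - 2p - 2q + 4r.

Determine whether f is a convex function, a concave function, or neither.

convex

f is quadratic, so its Hessian is the constant matrix H = [[6, -2, -6], [-2, 10, 4], [-6, 4, 8]].
Leading principal minors: 6, 56, 88.
All positive ⇒ H ≻ 0 ⇒ convex.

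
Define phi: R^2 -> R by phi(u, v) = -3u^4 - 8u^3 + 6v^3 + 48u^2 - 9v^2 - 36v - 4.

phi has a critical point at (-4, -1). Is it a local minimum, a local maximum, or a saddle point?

The mixed partial ∂²phi/∂u∂v is 0, so the Hessian at any point is diag(phi_uu, phi_vv) = diag(12(-3u^2 - 4u + 8), 18(2v - 1)).
At (-4, -1): H = diag(-288, -54).
Both eigenvalues are negative, so H is negative definite: a local maximum.

local maximum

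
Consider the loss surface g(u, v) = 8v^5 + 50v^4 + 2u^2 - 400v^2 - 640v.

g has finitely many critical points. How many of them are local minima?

g separates as a function of u plus a function of v, so ∇g=0 decouples.
∂g/∂u = 4u = 0 at u ∈ {0}; ∂g/∂v = 40(v - 2)(v + 1)(v + 2)(v + 4) = 0 at v ∈ {-4, -2, -1, 2}.
The Hessian is diagonal: diag(g_uu, g_vv). Second derivatives: g_uu(0)=4; g_vv(-4)=-1440, g_vv(-2)=320, g_vv(-1)=-360, g_vv(2)=2880.
Local minima occur where both diagonal entries positive: (0, -2), (0, 2). Count: 2.

2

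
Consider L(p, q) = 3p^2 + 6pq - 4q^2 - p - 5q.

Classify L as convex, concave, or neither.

neither

L is quadratic, so its Hessian is the constant matrix H = [[6, 6], [6, -8]].
det(H) = -84, tr(H) = -2.
det(H) < 0, so H is indefinite: neither convex nor concave.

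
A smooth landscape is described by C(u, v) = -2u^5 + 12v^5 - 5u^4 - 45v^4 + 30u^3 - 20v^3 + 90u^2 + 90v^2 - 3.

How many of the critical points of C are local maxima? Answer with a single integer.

4

C separates as a function of u plus a function of v, so ∇C=0 decouples.
∂C/∂u = -10u(u - 3)(u + 2)(u + 3) = 0 at u ∈ {-3, -2, 0, 3}; ∂C/∂v = 60v(v - 3)(v - 1)(v + 1) = 0 at v ∈ {-1, 0, 1, 3}.
The Hessian is diagonal: diag(C_uu, C_vv). Second derivatives: C_uu(-3)=180, C_uu(-2)=-100, C_uu(0)=180, C_uu(3)=-900; C_vv(-1)=-480, C_vv(0)=180, C_vv(1)=-240, C_vv(3)=1440.
Local maxima occur where both diagonal entries negative: (-2, -1), (-2, 1), (3, -1), (3, 1). Count: 4.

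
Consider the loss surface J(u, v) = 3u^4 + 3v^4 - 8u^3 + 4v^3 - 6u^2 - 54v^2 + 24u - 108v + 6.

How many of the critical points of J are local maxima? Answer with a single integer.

1

J separates as a function of u plus a function of v, so ∇J=0 decouples.
∂J/∂u = 12(u - 2)(u - 1)(u + 1) = 0 at u ∈ {-1, 1, 2}; ∂J/∂v = 12(v - 3)(v + 1)(v + 3) = 0 at v ∈ {-3, -1, 3}.
The Hessian is diagonal: diag(J_uu, J_vv). Second derivatives: J_uu(-1)=72, J_uu(1)=-24, J_uu(2)=36; J_vv(-3)=144, J_vv(-1)=-96, J_vv(3)=288.
Local maxima occur where both diagonal entries negative: (1, -1). Count: 1.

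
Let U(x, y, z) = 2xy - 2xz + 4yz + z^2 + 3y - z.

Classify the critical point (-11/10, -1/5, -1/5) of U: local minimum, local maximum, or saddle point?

The Hessian is constant: H = [[0, 2, -2], [2, 0, 4], [-2, 4, 2]].
Leading principal minors: Δ₁ = 0, Δ₂ = -4, Δ₃ = -40.
The minors fit neither the all-positive nor the alternating-sign pattern, so H is indefinite: a saddle point.

saddle point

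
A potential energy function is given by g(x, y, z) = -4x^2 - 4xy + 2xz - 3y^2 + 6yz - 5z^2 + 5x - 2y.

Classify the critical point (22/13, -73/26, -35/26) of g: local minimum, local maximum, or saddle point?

The Hessian is constant: H = [[-8, -4, 2], [-4, -6, 6], [2, 6, -10]].
Leading principal minors: Δ₁ = -8, Δ₂ = 32, Δ₃ = -104.
The minors alternate sign starting negative (−, +, −), so H is negative definite: a local maximum.

local maximum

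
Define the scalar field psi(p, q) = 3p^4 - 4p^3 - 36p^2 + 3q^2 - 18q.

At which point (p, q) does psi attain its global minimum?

psi(p,q) separates as A(p) + B(q), so its minimum is min A + min B.
A'(p) = 12p(p - 3)(p + 2) vanishes at p ∈ {-2, 0, 3}; B'(q) = 6q - 18 vanishes at q ∈ {3}.
Local minima of A (where A''>0): A(-2)=-64, A(3)=-189. Local minima of B: B(3)=-27.
So the global minimum of psi is A(3) + B(3) = -189 − 27 = -216, attained at (3, 3).

(3, 3)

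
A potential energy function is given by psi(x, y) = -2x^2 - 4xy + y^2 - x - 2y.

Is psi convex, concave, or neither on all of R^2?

neither

psi is quadratic, so its Hessian is the constant matrix H = [[-4, -4], [-4, 2]].
det(H) = -24, tr(H) = -2.
det(H) < 0, so H is indefinite: neither convex nor concave.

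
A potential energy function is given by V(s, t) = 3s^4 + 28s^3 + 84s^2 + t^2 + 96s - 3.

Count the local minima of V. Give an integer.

V separates as a function of s plus a function of t, so ∇V=0 decouples.
∂V/∂s = 12(s + 1)(s + 2)(s + 4) = 0 at s ∈ {-4, -2, -1}; ∂V/∂t = 2t = 0 at t ∈ {0}.
The Hessian is diagonal: diag(V_ss, V_tt). Second derivatives: V_ss(-4)=72, V_ss(-2)=-24, V_ss(-1)=36; V_tt(0)=2.
Local minima occur where both diagonal entries positive: (-4, 0), (-1, 0). Count: 2.

2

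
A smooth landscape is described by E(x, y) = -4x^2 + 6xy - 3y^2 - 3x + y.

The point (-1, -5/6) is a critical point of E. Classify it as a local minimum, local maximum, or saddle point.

local maximum

The Hessian of E is constant: H = [[-8, 6], [6, -6]].
det(H) = (-8)·(-6) − 6² = 12.
det(H) > 0 and tr(H) = -14 < 0, so H is negative definite and the point is a local maximum.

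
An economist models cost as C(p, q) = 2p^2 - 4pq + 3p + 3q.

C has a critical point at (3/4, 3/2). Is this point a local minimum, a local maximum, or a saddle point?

saddle point

The Hessian of C is constant: H = [[4, -4], [-4, 0]].
det(H) = 4·0 − (-4)² = -16.
Since det(H) < 0, H is indefinite and the critical point is a saddle point.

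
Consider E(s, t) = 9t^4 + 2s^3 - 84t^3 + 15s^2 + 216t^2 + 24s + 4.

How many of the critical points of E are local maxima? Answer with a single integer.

1

E separates as a function of s plus a function of t, so ∇E=0 decouples.
∂E/∂s = 6(s + 1)(s + 4) = 0 at s ∈ {-4, -1}; ∂E/∂t = 36t(t - 4)(t - 3) = 0 at t ∈ {0, 3, 4}.
The Hessian is diagonal: diag(E_ss, E_tt). Second derivatives: E_ss(-4)=-18, E_ss(-1)=18; E_tt(0)=432, E_tt(3)=-108, E_tt(4)=144.
Local maxima occur where both diagonal entries negative: (-4, 3). Count: 1.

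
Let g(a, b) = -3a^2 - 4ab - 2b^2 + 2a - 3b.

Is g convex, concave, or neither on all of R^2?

concave

g is quadratic, so its Hessian is the constant matrix H = [[-6, -4], [-4, -4]].
det(H) = 8, tr(H) = -10.
det(H) > 0 and tr(H) < 0, so H is negative definite everywhere: concave.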